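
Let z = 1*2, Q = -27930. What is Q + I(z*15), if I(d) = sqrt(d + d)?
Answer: -27930 + 2*sqrt(15) ≈ -27922.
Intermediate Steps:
z = 2
I(d) = sqrt(2)*sqrt(d) (I(d) = sqrt(2*d) = sqrt(2)*sqrt(d))
Q + I(z*15) = -27930 + sqrt(2)*sqrt(2*15) = -27930 + sqrt(2)*sqrt(30) = -27930 + 2*sqrt(15)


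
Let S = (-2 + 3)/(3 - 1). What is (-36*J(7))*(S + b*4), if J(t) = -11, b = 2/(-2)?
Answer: -1386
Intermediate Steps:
S = ½ (S = 1/2 = 1*(½) = ½ ≈ 0.50000)
b = -1 (b = 2*(-½) = -1)
(-36*J(7))*(S + b*4) = (-36*(-11))*(½ - 1*4) = 396*(½ - 4) = 396*(-7/2) = -1386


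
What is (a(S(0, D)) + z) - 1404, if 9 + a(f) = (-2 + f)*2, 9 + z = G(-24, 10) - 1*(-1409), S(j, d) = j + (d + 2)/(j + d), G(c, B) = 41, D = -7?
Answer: 178/7 ≈ 25.429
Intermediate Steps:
S(j, d) = j + (2 + d)/(d + j)
z = 1441 (z = -9 + (41 - 1*(-1409)) = -9 + (41 + 1409) = -9 + 1450 = 1441)
a(f) = -13 + 2*f (a(f) = -9 + (-2 + f)*2 = -9 + (-4 + 2*f) = -13 + 2*f)
(a(S(0, D)) + z) - 1404 = ((-13 + 2*((2 - 7 + 0² - 7*0)/(-7 + 0))) + 1441) - 1404 = ((-13 + 2*((2 - 7 + 0 + 0)/(-7))) + 1441) - 1404 = ((-13 + 2*(-⅐*(-5))) + 1441) - 1404 = ((-13 + 2*(5/7)) + 1441) - 1404 = ((-13 + 10/7) + 1441) - 1404 = (-81/7 + 1441) - 1404 = 10006/7 - 1404 = 178/7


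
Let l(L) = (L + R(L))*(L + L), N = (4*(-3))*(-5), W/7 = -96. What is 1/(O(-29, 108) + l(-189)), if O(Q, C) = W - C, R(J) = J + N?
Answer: 1/119424 ≈ 8.3735e-6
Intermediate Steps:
W = -672 (W = 7*(-96) = -672)
N = 60 (N = -12*(-5) = 60)
R(J) = 60 + J (R(J) = J + 60 = 60 + J)
O(Q, C) = -672 - C
l(L) = 2*L*(60 + 2*L) (l(L) = (L + (60 + L))*(L + L) = (60 + 2*L)*(2*L) = 2*L*(60 + 2*L))
1/(O(-29, 108) + l(-189)) = 1/((-672 - 1*108) + 4*(-189)*(30 - 189)) = 1/((-672 - 108) + 4*(-189)*(-159)) = 1/(-780 + 120204) = 1/119424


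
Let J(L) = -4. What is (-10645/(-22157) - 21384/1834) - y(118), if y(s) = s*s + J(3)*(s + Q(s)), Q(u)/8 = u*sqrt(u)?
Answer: -273544460167/20317969 + 3776*sqrt(118) ≈ 27555.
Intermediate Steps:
Q(u) = 8*u**(3/2) (Q(u) = 8*(u*sqrt(u)) = 8*u**(3/2))
y(s) = s**2 - 32*s**(3/2) - 4*s (y(s) = s*s - 4*(s + 8*s**(3/2)) = s**2 + (-32*s**(3/2) - 4*s) = s**2 - 32*s**(3/2) - 4*s)
(-10645/(-22157) - 21384/1834) - y(118) = (-10645/(-22157) - 21384/1834) - (118**2 - 3776*sqrt(118) - 4*118) = (-10645*(-1/22157) - 21384*1/1834) - (13924 - 3776*sqrt(118) - 472) = (10645/22157 - 10692/917) - (13924 - 3776*sqrt(118) - 472) = -227141179/20317969 - (13452 - 3776*sqrt(118)) = -227141179/20317969 + (-13452 + 3776*sqrt(118)) = -273544460167/20317969 + 3776*sqrt(118)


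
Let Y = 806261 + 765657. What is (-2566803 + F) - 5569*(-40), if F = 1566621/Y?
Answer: -3684641817853/1571918 ≈ -2.3440e+6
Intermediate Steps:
Y = 1571918
F = 1566621/1571918 ≈ 0.99663
(-2566803 + F) - 5569*(-40) = (-2566803 + 1566621/1571918) - 5569*(-40) = -4034802271533/1571918 + 222760 = -3684641817853/1571918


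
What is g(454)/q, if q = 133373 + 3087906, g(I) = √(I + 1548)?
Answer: √2002/3221279 ≈ 1.3890e-5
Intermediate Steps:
g(I) = √(1548 + I)
q = 3221279
g(454)/q = √(1548 + 454)/3221279 = √2002*(1/3221279) = √2002/3221279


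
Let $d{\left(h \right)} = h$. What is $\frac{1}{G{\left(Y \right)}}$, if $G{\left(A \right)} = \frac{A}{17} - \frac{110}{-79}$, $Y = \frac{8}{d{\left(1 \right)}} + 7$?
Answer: $\frac{1343}{3055} \approx 0.43961$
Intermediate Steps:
$Y = 15$ ($Y = \frac{8}{1} + 7 = 8 \cdot 1 + 7 = 8 + 7 = 15$)
$G{\left(A \right)} = \frac{110}{79} + \frac{A}{17}$ ($G{\left(A \right)} = A \frac{1}{17} - - \frac{110}{79} = \frac{A}{17} + \frac{110}{79} = \frac{110}{79} + \frac{A}{17}$)
$\frac{1}{G{\left(Y \right)}} = \frac{1}{\frac{110}{79} + \frac{1}{17} \cdot 15} = \frac{1}{\frac{110}{79} + \frac{15}{17}} = \frac{1}{\frac{3055}{1343}} = \frac{1343}{3055}$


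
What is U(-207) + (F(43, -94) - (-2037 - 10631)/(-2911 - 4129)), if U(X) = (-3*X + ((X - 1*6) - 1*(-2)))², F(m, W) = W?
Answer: 295687393/1760 ≈ 1.6800e+5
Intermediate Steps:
U(X) = (-4 - 2*X)² (U(X) = (-3*X + ((X - 6) + 2))² = (-3*X + ((-6 + X) + 2))² = (-3*X + (-4 + X))² = (-4 - 2*X)²)
U(-207) + (F(43, -94) - (-2037 - 10631)/(-2911 - 4129)) = 4*(2 - 207)² + (-94 - (-2037 - 10631)/(-2911 - 4129)) = 4*(-205)² + (-94 - (-12668)/(-7040)) = 4*42025 + (-94 - (-12668)*(-1)/7040) = 168100 + (-94 - 1*3167/1760) = 168100 + (-94 - 3167/1760) = 168100 - 168607/1760 = 295687393/1760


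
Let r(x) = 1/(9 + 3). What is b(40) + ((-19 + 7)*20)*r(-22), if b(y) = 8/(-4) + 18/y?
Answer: -431/20 ≈ -21.550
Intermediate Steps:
r(x) = 1/12
b(y) = -2 + 18/y (b(y) = 8*(-1/4) + 18/y = -2 + 18/y)
b(40) + ((-19 + 7)*20)*r(-22) = (-2 + 18/40) + ((-19 + 7)*20)*(1/12) = (-2 + 18*(1/40)) - 12*20*(1/12) = (-2 + 9/20) - 240*1/12 = -31/20 - 20 = -431/20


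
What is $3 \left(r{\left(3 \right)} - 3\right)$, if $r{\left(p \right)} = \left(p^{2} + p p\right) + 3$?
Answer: $54$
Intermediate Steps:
$r{\left(p \right)} = 3 + 2 p^{2}$ ($r{\left(p \right)} = \left(p^{2} + p^{2}\right) + 3 = 2 p^{2} + 3 = 3 + 2 p^{2}$)
$3 \left(r{\left(3 \right)} - 3\right) = 3 \left(\left(3 + 2 \cdot 3^{2}\right) - 3\right) = 3 \left(\left(3 + 2 \cdot 9\right) - 3\right) = 3 \left(\left(3 + 18\right) - 3\right) = 3 \left(21 - 3\right) = 3 \cdot 18 = 54$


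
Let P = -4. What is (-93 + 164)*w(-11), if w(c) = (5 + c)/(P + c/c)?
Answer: 142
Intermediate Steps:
w(c) = -5/3 - c/3 (w(c) = (5 + c)/(-4 + c/c) = (5 + c)/(-4 + 1) = (5 + c)/(-3) = (5 + c)*(-1/3) = -5/3 - c/3)
(-93 + 164)*w(-11) = (-93 + 164)*(-5/3 - 1/3*(-11)) = 71*(-5/3 + 11/3) = 71*2 = 142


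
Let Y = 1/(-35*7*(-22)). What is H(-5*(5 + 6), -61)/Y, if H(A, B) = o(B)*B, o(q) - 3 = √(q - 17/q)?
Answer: -986370 - 10780*I*√56486 ≈ -9.8637e+5 - 2.5621e+6*I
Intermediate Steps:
o(q) = 3 + √(q - 17/q)
H(A, B) = B*(3 + √(B - 17/B)) (H(A, B) = (3 + √(B - 17/B))*B = B*(3 + √(B - 17/B)))
Y = 1/5390 (Y = 1/(-245*(-22)) = 1/5390 ≈ 0.00018553)
H(-5*(5 + 6), -61)/Y = (-61*(3 + √((-17 + (-61)²)/(-61))))/(1/5390) = -61*(3 + √(-(-17 + 3721)/61))*5390 = -61*(3 + √(-1/61*3704))*5390 = -61*(3 + √(-3704/61))*5390 = -61*(3 + 2*I*√56486/61)*5390 = (-183 - 2*I*√56486)*5390 = -986370 - 10780*I*√56486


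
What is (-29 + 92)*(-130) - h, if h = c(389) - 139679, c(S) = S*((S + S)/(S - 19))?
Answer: 24174144/185 ≈ 1.3067e+5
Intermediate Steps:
c(S) = 2*S²/(-19 + S) (c(S) = S*((2*S)/(-19 + S)) = S*(2*S/(-19 + S)) = 2*S²/(-19 + S))
h = -25689294/185 (h = 2*389²/(-19 + 389) - 139679 = 2*151321/370 - 139679 = 2*151321*(1/370) - 139679 = 151321/185 - 139679 = -25689294/185 ≈ -1.3886e+5)
(-29 + 92)*(-130) - h = (-29 + 92)*(-130) - 1*(-25689294/185) = 63*(-130) + 25689294/185 = -8190 + 25689294/185 = 24174144/185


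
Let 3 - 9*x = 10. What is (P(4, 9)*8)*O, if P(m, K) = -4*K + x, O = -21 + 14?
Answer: 18536/9 ≈ 2059.6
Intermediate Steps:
O = -7
x = -7/9 (x = 1/3 - 1/9*10 = 1/3 - 10/9 = -7/9 ≈ -0.77778)
P(m, K) = -7/9 - 4*K (P(m, K) = -4*K - 7/9 = -7/9 - 4*K)
(P(4, 9)*8)*O = ((-7/9 - 4*9)*8)*(-7) = ((-7/9 - 36)*8)*(-7) = -331/9*8*(-7) = -2648/9*(-7) = 18536/9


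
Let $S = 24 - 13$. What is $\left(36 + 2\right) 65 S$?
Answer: $27170$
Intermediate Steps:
$S = 11$
$\left(36 + 2\right) 65 S = \left(36 + 2\right) 65 \cdot 11 = 38 \cdot 65 \cdot 11 = 2470 \cdot 11 = 27170$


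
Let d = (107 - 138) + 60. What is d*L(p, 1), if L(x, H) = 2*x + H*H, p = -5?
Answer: -261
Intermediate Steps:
L(x, H) = H² + 2*x (L(x, H) = 2*x + H² = H² + 2*x)
d = 29 (d = -31 + 60 = 29)
d*L(p, 1) = 29*(1² + 2*(-5)) = 29*(1 - 10) = 29*(-9) = -261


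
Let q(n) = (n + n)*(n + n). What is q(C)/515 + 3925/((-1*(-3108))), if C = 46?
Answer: 28327487/1600620 ≈ 17.698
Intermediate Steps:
q(n) = 4*n**2 (q(n) = (2*n)*(2*n) = 4*n**2)
q(C)/515 + 3925/((-1*(-3108))) = (4*46**2)/515 + 3925/((-1*(-3108))) = (4*2116)*(1/515) + 3925/3108 = 8464*(1/515) + 3925*(1/3108) = 8464/515 + 3925/3108 = 28327487/1600620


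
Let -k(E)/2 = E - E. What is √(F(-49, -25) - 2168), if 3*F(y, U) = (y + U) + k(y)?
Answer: I*√19734/3 ≈ 46.826*I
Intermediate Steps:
k(E) = 0 (k(E) = -2*(E - E) = -2*0 = 0)
F(y, U) = U/3 + y/3 (F(y, U) = ((y + U) + 0)/3 = ((U + y) + 0)/3 = (U + y)/3 = U/3 + y/3)
√(F(-49, -25) - 2168) = √(((⅓)*(-25) + (⅓)*(-49)) - 2168) = √((-25/3 - 49/3) - 2168) = √(-74/3 - 2168) = √(-6578/3) = I*√19734/3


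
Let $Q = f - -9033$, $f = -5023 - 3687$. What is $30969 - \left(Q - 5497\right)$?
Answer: $36143$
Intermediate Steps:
$f = -8710$
$Q = 323$ ($Q = -8710 - -9033 = -8710 + 9033 = 323$)
$30969 - \left(Q - 5497\right) = 30969 - \left(323 - 5497\right) = 30969 - -5174 = 30969 + 5174 = 36143$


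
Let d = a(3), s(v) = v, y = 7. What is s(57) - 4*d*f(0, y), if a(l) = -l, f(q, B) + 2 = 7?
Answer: 117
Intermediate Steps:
f(q, B) = 5 (f(q, B) = -2 + 7 = 5)
d = -3 (d = -1*3 = -3)
s(57) - 4*d*f(0, y) = 57 - 4*(-3)*5 = 57 - (-12)*5 = 57 - 1*(-60) = 57 + 60 = 117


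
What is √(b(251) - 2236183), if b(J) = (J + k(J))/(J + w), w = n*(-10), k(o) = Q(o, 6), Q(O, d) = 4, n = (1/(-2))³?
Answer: I*√2276614395643/1009 ≈ 1495.4*I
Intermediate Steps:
n = -⅛ (n = (-½)³ = -⅛ ≈ -0.12500)
k(o) = 4
w = 5/4 (w = -⅛*(-10) = 5/4 ≈ 1.2500)
b(J) = (4 + J)/(5/4 + J) (b(J) = (J + 4)/(J + 5/4) = (4 + J)/(5/4 + J))
√(b(251) - 2236183) = √(4*(4 + 251)/(5 + 4*251) - 2236183) = √(4*255/(5 + 1004) - 2236183) = √(4*255/1009 - 2236183) = √(4*(1/1009)*255 - 2236183) = √(1020/1009 - 2236183) = √(-2256307627/1009) = I*√2276614395643/1009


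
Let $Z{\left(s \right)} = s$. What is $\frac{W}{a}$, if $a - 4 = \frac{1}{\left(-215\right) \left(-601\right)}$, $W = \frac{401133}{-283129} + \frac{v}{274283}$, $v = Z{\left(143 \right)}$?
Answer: $- \frac{14211514746934280}{40138118380579527} \approx -0.35407$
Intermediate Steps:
$v = 143$
$W = - \frac{109983475192}{77657471507}$ ($W = \frac{401133}{-283129} + \frac{143}{274283} = 401133 \left(- \frac{1}{283129}\right) + 143 \cdot \frac{1}{274283} = - \frac{401133}{283129} + \frac{143}{274283} = - \frac{109983475192}{77657471507} \approx -1.4163$)
$a = \frac{516861}{129215}$ ($a = 4 + \frac{1}{\left(-215\right) \left(-601\right)} = 4 + \frac{1}{129215} = \frac{516861}{129215} \approx 4.0$)
$\frac{W}{a} = - \frac{109983475192}{77657471507 \cdot \frac{516861}{129215}} = \left(- \frac{109983475192}{77657471507}\right) \frac{129215}{516861} = - \frac{14211514746934280}{40138118380579527}$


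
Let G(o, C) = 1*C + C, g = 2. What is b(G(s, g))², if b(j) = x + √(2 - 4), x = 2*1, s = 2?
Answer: (2 + I*√2)² ≈ 2.0 + 5.6569*I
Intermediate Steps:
x = 2
G(o, C) = 2*C (G(o, C) = C + C = 2*C)
b(j) = 2 + I*√2 (b(j) = 2 + √(2 - 4) = 2 + √(-2) = 2 + I*√2)
b(G(s, g))² = (2 + I*√2)²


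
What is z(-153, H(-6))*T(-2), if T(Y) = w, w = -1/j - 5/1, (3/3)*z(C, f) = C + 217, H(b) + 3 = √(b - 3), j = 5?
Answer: -1664/5 ≈ -332.80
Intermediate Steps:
H(b) = -3 + √(-3 + b) (H(b) = -3 + √(b - 3) = -3 + √(-3 + b))
z(C, f) = 217 + C (z(C, f) = C + 217 = 217 + C)
w = -26/5 (w = -1/5 - 5/1 = -1*⅕ - 5*1 = -⅕ - 5 = -26/5 ≈ -5.2000)
T(Y) = -26/5
z(-153, H(-6))*T(-2) = (217 - 153)*(-26/5) = 64*(-26/5) = -1664/5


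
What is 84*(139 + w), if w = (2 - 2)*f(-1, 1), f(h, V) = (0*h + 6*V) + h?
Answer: 11676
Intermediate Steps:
f(h, V) = h + 6*V (f(h, V) = (0 + 6*V) + h = 6*V + h = h + 6*V)
w = 0 (w = (2 - 2)*(-1 + 6*1) = 0*(-1 + 6) = 0*5 = 0)
84*(139 + w) = 84*(139 + 0) = 84*139 = 11676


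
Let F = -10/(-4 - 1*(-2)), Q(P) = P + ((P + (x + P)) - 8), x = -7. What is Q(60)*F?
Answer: 825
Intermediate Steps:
Q(P) = -15 + 3*P (Q(P) = P + ((P + (-7 + P)) - 8) = P + ((-7 + 2*P) - 8) = P + (-15 + 2*P) = -15 + 3*P)
F = 5 (F = -10/(-4 + 2) = -10/(-2) = -10*(-1/2) = 5)
Q(60)*F = (-15 + 3*60)*5 = (-15 + 180)*5 = 165*5 = 825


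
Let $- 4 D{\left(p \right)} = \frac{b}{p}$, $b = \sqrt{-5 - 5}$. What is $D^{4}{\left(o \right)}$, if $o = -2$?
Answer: $\frac{25}{1024} \approx 0.024414$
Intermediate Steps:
$b = i \sqrt{10}$ ($b = \sqrt{-10} = i \sqrt{10} \approx 3.1623 i$)
$D{\left(p \right)} = - \frac{i \sqrt{10}}{4 p}$ ($D{\left(p \right)} = - \frac{i \sqrt{10} \frac{1}{p}}{4} = - \frac{i \sqrt{10}}{4 p}$)
$D^{4}{\left(o \right)} = \left(- \frac{i \sqrt{10}}{4 \left(-2\right)}\right)^{4} = \left(\left(- \frac{1}{4}\right) i \sqrt{10} \left(- \frac{1}{2}\right)\right)^{4} = \left(\frac{i \sqrt{10}}{8}\right)^{4} = \frac{25}{1024}$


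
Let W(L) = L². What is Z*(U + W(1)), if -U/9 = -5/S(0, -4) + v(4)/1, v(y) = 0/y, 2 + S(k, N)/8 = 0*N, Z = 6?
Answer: -87/8 ≈ -10.875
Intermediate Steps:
S(k, N) = -16 (S(k, N) = -16 + 8*(0*N) = -16 + 8*0 = -16 + 0 = -16)
v(y) = 0
U = -45/16 (U = -9*(-5/(-16) + 0/1) = -9*(-5*(-1/16) + 0*1) = -9*(5/16 + 0) = -9*5/16 = -45/16 ≈ -2.8125)
Z*(U + W(1)) = 6*(-45/16 + 1²) = 6*(-45/16 + 1) = 6*(-29/16) = -87/8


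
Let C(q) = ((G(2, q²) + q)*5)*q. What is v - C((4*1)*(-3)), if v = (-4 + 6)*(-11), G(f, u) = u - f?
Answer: 7778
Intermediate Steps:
C(q) = q*(-10 + 5*q + 5*q²) (C(q) = (((q² - 1*2) + q)*5)*q = (((q² - 2) + q)*5)*q = (((-2 + q²) + q)*5)*q = ((-2 + q + q²)*5)*q = (-10 + 5*q + 5*q²)*q = q*(-10 + 5*q + 5*q²))
v = -22 (v = 2*(-11) = -22)
v - C((4*1)*(-3)) = -22 - 5*(4*1)*(-3)*(-2 + (4*1)*(-3) + ((4*1)*(-3))²) = -22 - 5*4*(-3)*(-2 + 4*(-3) + (4*(-3))²) = -22 - 5*(-12)*(-2 - 12 + (-12)²) = -22 - 5*(-12)*(-2 - 12 + 144) = -22 - 5*(-12)*130 = -22 - 1*(-7800) = -22 + 7800 = 7778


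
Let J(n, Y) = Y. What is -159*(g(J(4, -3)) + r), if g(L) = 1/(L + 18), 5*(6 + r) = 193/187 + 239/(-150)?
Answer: 44938329/46750 ≈ 961.25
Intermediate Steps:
r = -857243/140250 (r = -6 + (193/187 + 239/(-150))/5 = -6 + (193*(1/187) + 239*(-1/150))/5 = -6 + (193/187 - 239/150)/5 = -6 + (⅕)*(-15743/28050) = -6 - 15743/140250 = -857243/140250 ≈ -6.1123)
g(L) = 1/(18 + L)
-159*(g(J(4, -3)) + r) = -159*(1/(18 - 3) - 857243/140250) = -159*(1/15 - 857243/140250) = -159*(-282631/46750) = 44938329/46750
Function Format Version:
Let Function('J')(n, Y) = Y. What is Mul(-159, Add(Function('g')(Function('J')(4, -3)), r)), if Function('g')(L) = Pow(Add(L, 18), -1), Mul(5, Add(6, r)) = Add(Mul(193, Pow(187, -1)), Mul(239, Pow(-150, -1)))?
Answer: Rational(44938329, 46750) ≈ 961.25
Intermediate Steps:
r = Rational(-857243, 140250) (r = Add(-6, Mul(Rational(1, 5), Add(Mul(193, Pow(187, -1)), Mul(239, Pow(-150, -1))))) = Add(-6, Mul(Rational(1, 5), Add(Mul(193, Rational(1, 187)), Mul(239, Rational(-1, 150))))) = Add(-6, Mul(Rational(1, 5), Add(Rational(193, 187), Rational(-239, 150)))) = Add(-6, Mul(Rational(1, 5), Rational(-15743, 28050))) = Add(-6, Rational(-15743, 140250)) = Rational(-857243, 140250) ≈ -6.1123)
Function('g')(L) = Pow(Add(18, L), -1)
Mul(-159, Add(Function('g')(Function('J')(4, -3)), r)) = Mul(-159, Add(Pow(Add(18, -3), -1), Rational(-857243, 140250))) = Mul(-159, Add(Pow(15, -1), Rational(-857243, 140250))) = Mul(-159, Add(Rational(1, 15), Rational(-857243, 140250))) = Mul(-159, Rational(-282631, 46750)) = Rational(44938329, 46750)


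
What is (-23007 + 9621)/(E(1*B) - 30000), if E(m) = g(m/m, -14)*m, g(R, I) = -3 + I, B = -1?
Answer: 13386/29983 ≈ 0.44645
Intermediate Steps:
E(m) = -17*m (E(m) = (-3 - 14)*m = -17*m)
(-23007 + 9621)/(E(1*B) - 30000) = (-23007 + 9621)/(-17*(-1) - 30000) = -13386/(-17*(-1) - 30000) = -13386/(17 - 30000) = -13386/(-29983) = -13386*(-1/29983) = 13386/29983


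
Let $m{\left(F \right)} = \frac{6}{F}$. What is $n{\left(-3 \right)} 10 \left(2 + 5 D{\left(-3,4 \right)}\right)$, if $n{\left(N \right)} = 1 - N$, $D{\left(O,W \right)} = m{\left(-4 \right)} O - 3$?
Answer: $380$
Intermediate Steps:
$D{\left(O,W \right)} = -3 - \frac{3 O}{2}$ ($D{\left(O,W \right)} = \frac{6}{-4} O - 3 = 6 \left(- \frac{1}{4}\right) O - 3 = - \frac{3 O}{2} - 3 = -3 - \frac{3 O}{2}$)
$n{\left(-3 \right)} 10 \left(2 + 5 D{\left(-3,4 \right)}\right) = \left(1 - -3\right) 10 \left(2 + 5 \left(-3 - - \frac{9}{2}\right)\right) = \left(1 + 3\right) 10 \left(2 + 5 \left(-3 + \frac{9}{2}\right)\right) = 4 \cdot 10 \left(2 + 5 \cdot \frac{3}{2}\right) = 40 \left(2 + \frac{15}{2}\right) = 40 \cdot \frac{19}{2} = 380$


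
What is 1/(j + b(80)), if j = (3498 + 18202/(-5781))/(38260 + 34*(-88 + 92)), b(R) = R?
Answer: 55491819/4444396454 ≈ 0.012486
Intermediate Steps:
j = 5050934/55491819 (j = (3498 + 18202*(-1/5781))/(38260 + 34*4) = (3498 - 18202/5781)/(38260 + 136) = (20203736/5781)/38396 = (20203736/5781)*(1/38396) = 5050934/55491819 ≈ 0.091021)
1/(j + b(80)) = 1/(5050934/55491819 + 80) = 1/(4444396454/55491819) = 55491819/4444396454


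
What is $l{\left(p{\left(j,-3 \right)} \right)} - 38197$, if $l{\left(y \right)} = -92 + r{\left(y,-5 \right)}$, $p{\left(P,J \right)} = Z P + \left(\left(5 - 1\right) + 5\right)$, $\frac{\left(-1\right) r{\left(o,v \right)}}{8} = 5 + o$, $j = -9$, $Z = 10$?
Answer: $-37681$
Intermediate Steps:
$r{\left(o,v \right)} = -40 - 8 o$ ($r{\left(o,v \right)} = - 8 \left(5 + o\right) = -40 - 8 o$)
$p{\left(P,J \right)} = 9 + 10 P$ ($p{\left(P,J \right)} = 10 P + \left(\left(5 - 1\right) + 5\right) = 10 P + \left(4 + 5\right) = 10 P + 9 = 9 + 10 P$)
$l{\left(y \right)} = -132 - 8 y$ ($l{\left(y \right)} = -92 - \left(40 + 8 y\right) = -132 - 8 y$)
$l{\left(p{\left(j,-3 \right)} \right)} - 38197 = \left(-132 - 8 \left(9 + 10 \left(-9\right)\right)\right) - 38197 = \left(-132 - 8 \left(9 - 90\right)\right) - 38197 = \left(-132 - -648\right) - 38197 = \left(-132 + 648\right) - 38197 = 516 - 38197 = -37681$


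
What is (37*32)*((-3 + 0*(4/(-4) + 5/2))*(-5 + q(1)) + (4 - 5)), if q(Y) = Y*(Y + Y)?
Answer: 9472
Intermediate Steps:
q(Y) = 2*Y² (q(Y) = Y*(2*Y) = 2*Y²)
(37*32)*((-3 + 0*(4/(-4) + 5/2))*(-5 + q(1)) + (4 - 5)) = (37*32)*((-3 + 0*(4/(-4) + 5/2))*(-5 + 2*1²) + (4 - 5)) = 1184*((-3 + 0*(4*(-¼) + 5*(½)))*(-5 + 2*1) - 1) = 1184*((-3 + 0*(-1 + 5/2))*(-5 + 2) - 1) = 1184*((-3 + 0*(3/2))*(-3) - 1) = 1184*((-3 + 0)*(-3) - 1) = 1184*(-3*(-3) - 1) = 1184*(9 - 1) = 1184*8 = 9472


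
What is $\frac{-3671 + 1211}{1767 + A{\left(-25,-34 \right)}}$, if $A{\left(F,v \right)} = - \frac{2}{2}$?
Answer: $- \frac{1230}{883} \approx -1.393$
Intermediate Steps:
$A{\left(F,v \right)} = -1$ ($A{\left(F,v \right)} = \left(-2\right) \frac{1}{2} = -1$)
$\frac{-3671 + 1211}{1767 + A{\left(-25,-34 \right)}} = \frac{-3671 + 1211}{1767 - 1} = - \frac{2460}{1766} = \left(-2460\right) \frac{1}{1766} = - \frac{1230}{883}$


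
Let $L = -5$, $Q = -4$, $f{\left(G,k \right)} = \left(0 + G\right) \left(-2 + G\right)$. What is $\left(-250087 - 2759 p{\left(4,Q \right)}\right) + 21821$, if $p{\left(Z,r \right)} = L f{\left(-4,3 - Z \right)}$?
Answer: $102814$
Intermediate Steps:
$f{\left(G,k \right)} = G \left(-2 + G\right)$
$p{\left(Z,r \right)} = -120$ ($p{\left(Z,r \right)} = - 5 \left(- 4 \left(-2 - 4\right)\right) = - 5 \left(\left(-4\right) \left(-6\right)\right) = \left(-5\right) 24 = -120$)
$\left(-250087 - 2759 p{\left(4,Q \right)}\right) + 21821 = \left(-250087 - -331080\right) + 21821 = \left(-250087 + 331080\right) + 21821 = 80993 + 21821 = 102814$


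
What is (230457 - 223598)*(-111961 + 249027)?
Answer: 940135694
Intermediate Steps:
(230457 - 223598)*(-111961 + 249027) = 6859*137066 = 940135694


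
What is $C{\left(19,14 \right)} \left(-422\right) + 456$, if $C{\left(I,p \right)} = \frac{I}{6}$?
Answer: $- \frac{2641}{3} \approx -880.33$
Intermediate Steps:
$C{\left(I,p \right)} = \frac{I}{6}$
$C{\left(19,14 \right)} \left(-422\right) + 456 = \frac{1}{6} \cdot 19 \left(-422\right) + 456 = \frac{19}{6} \left(-422\right) + 456 = - \frac{4009}{3} + 456 = - \frac{2641}{3}$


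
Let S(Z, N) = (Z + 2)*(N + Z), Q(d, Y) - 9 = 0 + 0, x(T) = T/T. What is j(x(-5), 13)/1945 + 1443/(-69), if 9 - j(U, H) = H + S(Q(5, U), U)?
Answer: -938167/44735 ≈ -20.972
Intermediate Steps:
x(T) = 1
Q(d, Y) = 9 (Q(d, Y) = 9 + (0 + 0) = 9 + 0 = 9)
S(Z, N) = (2 + Z)*(N + Z)
j(U, H) = -90 - H - 11*U (j(U, H) = 9 - (H + (9² + 2*U + 2*9 + U*9)) = 9 - (H + (81 + 2*U + 18 + 9*U)) = 9 - (H + (99 + 11*U)) = 9 - (99 + H + 11*U) = 9 + (-99 - H - 11*U) = -90 - H - 11*U)
j(x(-5), 13)/1945 + 1443/(-69) = (-90 - 1*13 - 11*1)/1945 + 1443/(-69) = (-90 - 13 - 11)*(1/1945) + 1443*(-1/69) = -114*1/1945 - 481/23 = -114/1945 - 481/23 = -938167/44735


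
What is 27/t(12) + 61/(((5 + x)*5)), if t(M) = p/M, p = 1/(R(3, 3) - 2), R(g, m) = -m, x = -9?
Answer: -32461/20 ≈ -1623.1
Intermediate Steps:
p = -⅕ (p = 1/(-1*3 - 2) = 1/(-3 - 2) = 1/(-5) = -⅕ ≈ -0.20000)
t(M) = -1/(5*M)
27/t(12) + 61/(((5 + x)*5)) = 27/((-⅕/12)) + 61/(((5 - 9)*5)) = 27/((-⅕*1/12)) + 61/((-4*5)) = 27/(-1/60) + 61/(-20) = 27*(-60) + 61*(-1/20) = -1620 - 61/20 = -32461/20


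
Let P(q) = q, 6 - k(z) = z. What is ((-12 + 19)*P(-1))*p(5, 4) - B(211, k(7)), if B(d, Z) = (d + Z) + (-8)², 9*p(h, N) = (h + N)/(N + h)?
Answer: -2473/9 ≈ -274.78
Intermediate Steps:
k(z) = 6 - z
p(h, N) = ⅑ (p(h, N) = ((h + N)/(N + h))/9 = ((N + h)/(N + h))/9 = (⅑)*1 = ⅑)
B(d, Z) = 64 + Z + d (B(d, Z) = (Z + d) + 64 = 64 + Z + d)
((-12 + 19)*P(-1))*p(5, 4) - B(211, k(7)) = ((-12 + 19)*(-1))*(⅑) - (64 + (6 - 1*7) + 211) = (7*(-1))*(⅑) - (64 + (6 - 7) + 211) = -7*⅑ - (64 - 1 + 211) = -7/9 - 1*274 = -7/9 - 274 = -2473/9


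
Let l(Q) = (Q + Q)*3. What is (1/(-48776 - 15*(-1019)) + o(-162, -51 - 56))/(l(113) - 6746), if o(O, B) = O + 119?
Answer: 19461/2746262 ≈ 0.0070864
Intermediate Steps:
l(Q) = 6*Q (l(Q) = (2*Q)*3 = 6*Q)
o(O, B) = 119 + O
(1/(-48776 - 15*(-1019)) + o(-162, -51 - 56))/(l(113) - 6746) = (1/(-48776 - 15*(-1019)) + (119 - 162))/(6*113 - 6746) = (1/(-48776 + 15285) - 43)/(678 - 6746) = (1/(-33491) - 43)/(-6068) = (-1/33491 - 43)*(-1/6068) = -1440114/33491*(-1/6068) = 19461/2746262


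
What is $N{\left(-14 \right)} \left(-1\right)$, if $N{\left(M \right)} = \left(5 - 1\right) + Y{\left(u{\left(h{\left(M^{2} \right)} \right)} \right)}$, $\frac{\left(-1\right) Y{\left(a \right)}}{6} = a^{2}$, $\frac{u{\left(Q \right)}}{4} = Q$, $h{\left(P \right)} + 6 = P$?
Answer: $3465596$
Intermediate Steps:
$h{\left(P \right)} = -6 + P$
$u{\left(Q \right)} = 4 Q$
$Y{\left(a \right)} = - 6 a^{2}$
$N{\left(M \right)} = 4 - 6 \left(-24 + 4 M^{2}\right)^{2}$ ($N{\left(M \right)} = \left(5 - 1\right) - 6 \left(4 \left(-6 + M^{2}\right)\right)^{2} = \left(5 - 1\right) - 6 \left(-24 + 4 M^{2}\right)^{2} = 4 - 6 \left(-24 + 4 M^{2}\right)^{2}$)
$N{\left(-14 \right)} \left(-1\right) = \left(4 - 96 \left(-6 + \left(-14\right)^{2}\right)^{2}\right) \left(-1\right) = \left(4 - 96 \left(-6 + 196\right)^{2}\right) \left(-1\right) = \left(4 - 96 \cdot 190^{2}\right) \left(-1\right) = \left(4 - 3465600\right) \left(-1\right) = \left(-3465596\right) \left(-1\right) = 3465596$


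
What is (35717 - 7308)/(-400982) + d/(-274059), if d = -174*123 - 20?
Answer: 804094273/109892725938 ≈ 0.0073171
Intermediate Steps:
d = -21422 (d = -21402 - 20 = -21422)
(35717 - 7308)/(-400982) + d/(-274059) = (35717 - 7308)/(-400982) - 21422/(-274059) = 28409*(-1/400982) - 21422*(-1/274059) = -28409/400982 + 21422/274059 = 804094273/109892725938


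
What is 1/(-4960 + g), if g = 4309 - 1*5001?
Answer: -1/5652 ≈ -0.00017693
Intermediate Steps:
g = -692 (g = 4309 - 5001 = -692)
1/(-4960 + g) = 1/(-4960 - 692) = 1/(-5652) = -1/5652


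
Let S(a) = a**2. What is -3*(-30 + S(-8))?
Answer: -102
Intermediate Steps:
-3*(-30 + S(-8)) = -3*(-30 + (-8)**2) = -3*(-30 + 64) = -3*34 = -102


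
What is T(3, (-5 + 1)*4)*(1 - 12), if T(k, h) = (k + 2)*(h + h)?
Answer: 1760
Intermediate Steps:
T(k, h) = 2*h*(2 + k) (T(k, h) = (2 + k)*(2*h) = 2*h*(2 + k))
T(3, (-5 + 1)*4)*(1 - 12) = (2*((-5 + 1)*4)*(2 + 3))*(1 - 12) = (2*(-4*4)*5)*(-11) = (2*(-16)*5)*(-11) = -160*(-11) = 1760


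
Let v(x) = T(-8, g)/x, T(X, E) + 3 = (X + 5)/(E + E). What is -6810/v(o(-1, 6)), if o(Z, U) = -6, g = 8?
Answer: -217920/17 ≈ -12819.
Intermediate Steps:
T(X, E) = -3 + (5 + X)/(2*E) (T(X, E) = -3 + (X + 5)/(E + E) = -3 + (5 + X)/((2*E)) = -3 + (5 + X)*(1/(2*E)) = -3 + (5 + X)/(2*E))
v(x) = -51/(16*x) (v(x) = ((1/2)*(5 - 8 - 6*8)/8)/x = ((1/2)*(1/8)*(5 - 8 - 48))/x = ((1/2)*(1/8)*(-51))/x = -51/(16*x))
-6810/v(o(-1, 6)) = -6810/((-51/16/(-6))) = -6810/((-51/16*(-1/6))) = -6810/17/32 = -6810*32/17 = -217920/17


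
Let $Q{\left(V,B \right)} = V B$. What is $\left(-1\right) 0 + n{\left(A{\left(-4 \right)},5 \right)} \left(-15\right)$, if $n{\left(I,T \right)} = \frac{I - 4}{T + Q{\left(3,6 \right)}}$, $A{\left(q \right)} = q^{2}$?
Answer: $- \frac{180}{23} \approx -7.8261$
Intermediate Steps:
$Q{\left(V,B \right)} = B V$
$n{\left(I,T \right)} = \frac{-4 + I}{18 + T}$ ($n{\left(I,T \right)} = \frac{I - 4}{T + 6 \cdot 3} = \frac{-4 + I}{T + 18} = \frac{-4 + I}{18 + T}$)
$\left(-1\right) 0 + n{\left(A{\left(-4 \right)},5 \right)} \left(-15\right) = \left(-1\right) 0 + \frac{-4 + \left(-4\right)^{2}}{18 + 5} \left(-15\right) = 0 + \frac{-4 + 16}{23} \left(-15\right) = 0 + \frac{1}{23} \cdot 12 \left(-15\right) = 0 + \frac{12}{23} \left(-15\right) = 0 - \frac{180}{23} = - \frac{180}{23}$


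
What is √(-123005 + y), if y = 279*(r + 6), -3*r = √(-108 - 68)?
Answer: √(-121331 - 372*I*√11) ≈ 1.771 - 348.33*I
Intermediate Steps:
r = -4*I*√11/3 (r = -√(-108 - 68)/3 = -4*I*√11/3 ≈ -4.4222*I)
y = 1674 - 372*I*√11 (y = 279*(-4*I*√11/3 + 6) = 279*(6 - 4*I*√11/3) = 1674 - 372*I*√11 ≈ 1674.0 - 1233.8*I)
√(-123005 + y) = √(-123005 + (1674 - 372*I*√11)) = √(-121331 - 372*I*√11)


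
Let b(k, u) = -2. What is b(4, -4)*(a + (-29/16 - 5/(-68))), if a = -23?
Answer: 6729/136 ≈ 49.478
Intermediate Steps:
b(4, -4)*(a + (-29/16 - 5/(-68))) = -2*(-23 + (-29/16 - 5/(-68))) = -2*(-23 + (-29*1/16 - 5*(-1/68))) = -2*(-23 + (-29/16 + 5/68)) = -2*(-23 - 473/272) = -2*(-6729/272) = 6729/136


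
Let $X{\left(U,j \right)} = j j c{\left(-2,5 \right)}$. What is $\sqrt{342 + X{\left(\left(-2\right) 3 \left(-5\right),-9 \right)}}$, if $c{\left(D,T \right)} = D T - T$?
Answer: $3 i \sqrt{97} \approx 29.547 i$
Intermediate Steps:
$c{\left(D,T \right)} = - T + D T$
$X{\left(U,j \right)} = - 15 j^{2}$ ($X{\left(U,j \right)} = j j 5 \left(-1 - 2\right) = j^{2} \cdot 5 \left(-3\right) = j^{2} \left(-15\right) = - 15 j^{2}$)
$\sqrt{342 + X{\left(\left(-2\right) 3 \left(-5\right),-9 \right)}} = \sqrt{342 - 15 \left(-9\right)^{2}} = \sqrt{342 - 1215} = \sqrt{-873} = 3 i \sqrt{97}$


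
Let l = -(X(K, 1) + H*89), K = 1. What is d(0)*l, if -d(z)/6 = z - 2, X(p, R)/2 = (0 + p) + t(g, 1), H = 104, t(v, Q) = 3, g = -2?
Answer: -111168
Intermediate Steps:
X(p, R) = 6 + 2*p (X(p, R) = 2*((0 + p) + 3) = 2*(p + 3) = 2*(3 + p) = 6 + 2*p)
d(z) = 12 - 6*z (d(z) = -6*(z - 2) = -6*(-2 + z) = 12 - 6*z)
l = -9264 (l = -((6 + 2*1) + 104*89) = -((6 + 2) + 9256) = -(8 + 9256) = -1*9264 = -9264)
d(0)*l = (12 - 6*0)*(-9264) = (12 + 0)*(-9264) = 12*(-9264) = -111168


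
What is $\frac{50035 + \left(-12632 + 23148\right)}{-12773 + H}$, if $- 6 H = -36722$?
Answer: $- \frac{181653}{19958} \approx -9.1018$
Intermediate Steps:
$H = \frac{18361}{3}$ ($H = \left(- \frac{1}{6}\right) \left(-36722\right) = \frac{18361}{3} \approx 6120.3$)
$\frac{50035 + \left(-12632 + 23148\right)}{-12773 + H} = \frac{50035 + \left(-12632 + 23148\right)}{-12773 + \frac{18361}{3}} = \frac{50035 + 10516}{- \frac{19958}{3}} = 60551 \left(- \frac{3}{19958}\right) = - \frac{181653}{19958}$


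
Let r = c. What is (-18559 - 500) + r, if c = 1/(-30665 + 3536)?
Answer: -517051612/27129 ≈ -19059.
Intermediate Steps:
c = -1/27129 (c = 1/(-27129) = -1/27129 ≈ -3.6861e-5)
r = -1/27129 ≈ -3.6861e-5
(-18559 - 500) + r = (-18559 - 500) - 1/27129 = -19059 - 1/27129 = -517051612/27129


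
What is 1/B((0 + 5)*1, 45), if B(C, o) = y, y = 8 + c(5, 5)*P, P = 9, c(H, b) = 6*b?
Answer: 1/278 ≈ 0.0035971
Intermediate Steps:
y = 278 (y = 8 + (6*5)*9 = 8 + 30*9 = 8 + 270 = 278)
B(C, o) = 278
1/B((0 + 5)*1, 45) = 1/278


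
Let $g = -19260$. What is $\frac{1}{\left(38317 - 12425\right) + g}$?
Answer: $\frac{1}{6632} \approx 0.00015078$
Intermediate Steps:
$\frac{1}{\left(38317 - 12425\right) + g} = \frac{1}{\left(38317 - 12425\right) - 19260} = \frac{1}{25892 - 19260} = \frac{1}{6632}$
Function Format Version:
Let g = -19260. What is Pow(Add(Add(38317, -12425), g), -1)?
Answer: Rational(1, 6632) ≈ 0.00015078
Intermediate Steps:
Pow(Add(Add(38317, -12425), g), -1) = Pow(Add(Add(38317, -12425), -19260), -1) = Pow(Add(25892, -19260), -1) = Pow(6632, -1) = Rational(1, 6632)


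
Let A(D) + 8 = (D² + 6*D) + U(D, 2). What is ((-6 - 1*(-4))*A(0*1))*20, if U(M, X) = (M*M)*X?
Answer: 320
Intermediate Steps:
U(M, X) = X*M² (U(M, X) = M²*X = X*M²)
A(D) = -8 + 3*D² + 6*D (A(D) = -8 + ((D² + 6*D) + 2*D²) = -8 + (3*D² + 6*D) = -8 + 3*D² + 6*D)
((-6 - 1*(-4))*A(0*1))*20 = ((-6 - 1*(-4))*(-8 + 3*(0*1)² + 6*(0*1)))*20 = ((-6 + 4)*(-8 + 3*0² + 6*0))*20 = -2*(-8 + 3*0 + 0)*20 = -2*(-8 + 0 + 0)*20 = -2*(-8)*20 = 16*20 = 320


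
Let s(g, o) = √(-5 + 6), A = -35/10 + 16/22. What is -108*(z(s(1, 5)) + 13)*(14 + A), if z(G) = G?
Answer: -186732/11 ≈ -16976.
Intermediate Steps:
A = -61/22 (A = -35*⅒ + 16*(1/22) = -7/2 + 8/11 = -61/22 ≈ -2.7727)
s(g, o) = 1 (s(g, o) = √1 = 1)
-108*(z(s(1, 5)) + 13)*(14 + A) = -108*(1 + 13)*(14 - 61/22) = -1512*247/22 = -108*1729/11 = -186732/11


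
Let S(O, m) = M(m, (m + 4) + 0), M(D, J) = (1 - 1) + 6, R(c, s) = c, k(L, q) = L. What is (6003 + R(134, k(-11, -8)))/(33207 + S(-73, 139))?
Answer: 6137/33213 ≈ 0.18478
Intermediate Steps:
M(D, J) = 6 (M(D, J) = 0 + 6 = 6)
S(O, m) = 6
(6003 + R(134, k(-11, -8)))/(33207 + S(-73, 139)) = (6003 + 134)/(33207 + 6) = 6137/33213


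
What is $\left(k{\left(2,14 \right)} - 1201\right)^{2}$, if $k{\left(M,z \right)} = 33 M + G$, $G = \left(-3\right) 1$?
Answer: $1295044$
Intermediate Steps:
$G = -3$
$k{\left(M,z \right)} = -3 + 33 M$ ($k{\left(M,z \right)} = 33 M - 3 = -3 + 33 M$)
$\left(k{\left(2,14 \right)} - 1201\right)^{2} = \left(\left(-3 + 33 \cdot 2\right) - 1201\right)^{2} = \left(\left(-3 + 66\right) - 1201\right)^{2} = \left(63 - 1201\right)^{2} = \left(-1138\right)^{2} = 1295044$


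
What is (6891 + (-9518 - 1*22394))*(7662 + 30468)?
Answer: -954050730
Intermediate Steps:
(6891 + (-9518 - 1*22394))*(7662 + 30468) = (6891 + (-9518 - 22394))*38130 = (6891 - 31912)*38130 = -25021*38130 = -954050730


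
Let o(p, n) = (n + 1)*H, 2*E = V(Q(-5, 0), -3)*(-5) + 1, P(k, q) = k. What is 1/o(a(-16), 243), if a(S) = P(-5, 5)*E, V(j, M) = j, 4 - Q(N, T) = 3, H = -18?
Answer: -1/4392 ≈ -0.00022769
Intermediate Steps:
Q(N, T) = 1 (Q(N, T) = 4 - 1*3 = 4 - 3 = 1)
E = -2 (E = (1*(-5) + 1)/2 = (-5 + 1)/2 = (½)*(-4) = -2)
a(S) = 10 (a(S) = -5*(-2) = 10)
o(p, n) = -18 - 18*n (o(p, n) = (n + 1)*(-18) = (1 + n)*(-18) = -18 - 18*n)
1/o(a(-16), 243) = 1/(-18 - 18*243) = 1/(-18 - 4374) = 1/(-4392) = -1/4392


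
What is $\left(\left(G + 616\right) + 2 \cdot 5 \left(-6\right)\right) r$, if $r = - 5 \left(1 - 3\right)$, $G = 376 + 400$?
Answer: $13320$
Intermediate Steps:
$G = 776$
$r = 10$ ($r = \left(-5\right) \left(-2\right) = 10$)
$\left(\left(G + 616\right) + 2 \cdot 5 \left(-6\right)\right) r = \left(\left(776 + 616\right) + 2 \cdot 5 \left(-6\right)\right) 10 = \left(1392 + 10 \left(-6\right)\right) 10 = \left(1392 - 60\right) 10 = 1332 \cdot 10 = 13320$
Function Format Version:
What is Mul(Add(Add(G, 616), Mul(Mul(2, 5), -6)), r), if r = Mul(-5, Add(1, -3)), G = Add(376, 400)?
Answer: 13320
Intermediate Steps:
G = 776
r = 10 (r = Mul(-5, -2) = 10)
Mul(Add(Add(G, 616), Mul(Mul(2, 5), -6)), r) = Mul(Add(Add(776, 616), Mul(Mul(2, 5), -6)), 10) = Mul(Add(1392, Mul(10, -6)), 10) = Mul(Add(1392, -60), 10) = Mul(1332, 10) = 13320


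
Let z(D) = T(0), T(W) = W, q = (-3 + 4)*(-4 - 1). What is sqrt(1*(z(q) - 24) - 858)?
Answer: 21*I*sqrt(2) ≈ 29.698*I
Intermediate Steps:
q = -5 (q = 1*(-5) = -5)
z(D) = 0
sqrt(1*(z(q) - 24) - 858) = sqrt(1*(0 - 24) - 858) = sqrt(1*(-24) - 858) = sqrt(-24 - 858) = sqrt(-882) = 21*I*sqrt(2)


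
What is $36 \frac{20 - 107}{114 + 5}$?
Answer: $- \frac{3132}{119} \approx -26.319$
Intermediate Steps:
$36 \frac{20 - 107}{114 + 5} = 36 \left(- \frac{87}{119}\right) = - \frac{3132}{119}$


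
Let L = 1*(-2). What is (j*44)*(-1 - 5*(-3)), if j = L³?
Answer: -4928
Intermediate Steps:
L = -2
j = -8 (j = (-2)³ = -8)
(j*44)*(-1 - 5*(-3)) = (-8*44)*(-1 - 5*(-3)) = -352*(-1 + 15) = -352*14 = -4928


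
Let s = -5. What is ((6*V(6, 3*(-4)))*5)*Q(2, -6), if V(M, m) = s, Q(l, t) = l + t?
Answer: 600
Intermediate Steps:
V(M, m) = -5
((6*V(6, 3*(-4)))*5)*Q(2, -6) = ((6*(-5))*5)*(2 - 6) = -30*5*(-4) = -150*(-4) = 600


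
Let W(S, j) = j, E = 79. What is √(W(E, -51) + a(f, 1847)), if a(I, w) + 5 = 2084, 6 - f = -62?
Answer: 26*√3 ≈ 45.033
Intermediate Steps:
f = 68 (f = 6 - 1*(-62) = 6 + 62 = 68)
a(I, w) = 2079 (a(I, w) = -5 + 2084 = 2079)
√(W(E, -51) + a(f, 1847)) = √(-51 + 2079) = √2028 = 26*√3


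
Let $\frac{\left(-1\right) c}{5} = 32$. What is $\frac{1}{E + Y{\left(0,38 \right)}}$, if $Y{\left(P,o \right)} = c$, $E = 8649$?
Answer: $\frac{1}{8489} \approx 0.0001178$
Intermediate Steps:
$c = -160$ ($c = \left(-5\right) 32 = -160$)
$Y{\left(P,o \right)} = -160$
$\frac{1}{E + Y{\left(0,38 \right)}} = \frac{1}{8649 - 160} = \frac{1}{8489}$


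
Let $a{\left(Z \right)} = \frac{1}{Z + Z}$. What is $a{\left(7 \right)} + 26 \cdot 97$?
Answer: $\frac{35309}{14} \approx 2522.1$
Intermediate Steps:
$a{\left(Z \right)} = \frac{1}{2 Z}$
$a{\left(7 \right)} + 26 \cdot 97 = \frac{1}{2 \cdot 7} + 26 \cdot 97 = \frac{1}{2} \cdot \frac{1}{7} + 2522 = \frac{1}{14} + 2522 = \frac{35309}{14}$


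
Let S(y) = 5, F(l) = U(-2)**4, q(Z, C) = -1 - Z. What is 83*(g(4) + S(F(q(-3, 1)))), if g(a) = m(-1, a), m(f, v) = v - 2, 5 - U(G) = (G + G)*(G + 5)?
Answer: 581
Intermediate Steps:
U(G) = 5 - 2*G*(5 + G) (U(G) = 5 - (G + G)*(G + 5) = 5 - 2*G*(5 + G))
m(f, v) = -2 + v
g(a) = -2 + a
F(l) = 83521 (F(l) = (5 - 10*(-2) - 2*(-2)**2)**4 = (5 + 20 - 2*4)**4 = (5 + 20 - 8)**4 = 17**4 = 83521)
83*(g(4) + S(F(q(-3, 1)))) = 83*((-2 + 4) + 5) = 83*(2 + 5) = 83*7 = 581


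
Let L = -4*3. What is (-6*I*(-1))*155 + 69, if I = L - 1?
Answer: -12021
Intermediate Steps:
L = -12
I = -13 (I = -12 - 1 = -13)
(-6*I*(-1))*155 + 69 = (-6*(-13)*(-1))*155 + 69 = (78*(-1))*155 + 69 = -78*155 + 69 = -12090 + 69 = -12021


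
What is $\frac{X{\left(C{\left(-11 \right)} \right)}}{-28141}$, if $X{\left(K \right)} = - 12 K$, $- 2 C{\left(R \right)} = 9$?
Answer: $- \frac{54}{28141} \approx -0.0019189$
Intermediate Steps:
$C{\left(R \right)} = - \frac{9}{2}$ ($C{\left(R \right)} = \left(- \frac{1}{2}\right) 9 = - \frac{9}{2}$)
$\frac{X{\left(C{\left(-11 \right)} \right)}}{-28141} = \frac{\left(-12\right) \left(- \frac{9}{2}\right)}{-28141} = 54 \left(- \frac{1}{28141}\right) = - \frac{54}{28141}$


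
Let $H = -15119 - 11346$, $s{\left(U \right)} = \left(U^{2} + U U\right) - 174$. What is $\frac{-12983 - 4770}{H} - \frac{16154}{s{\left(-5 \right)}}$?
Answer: $\frac{214858491}{1640830} \approx 130.95$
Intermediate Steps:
$s{\left(U \right)} = -174 + 2 U^{2}$ ($s{\left(U \right)} = \left(U^{2} + U^{2}\right) - 174 = 2 U^{2} - 174 = -174 + 2 U^{2}$)
$H = -26465$
$\frac{-12983 - 4770}{H} - \frac{16154}{s{\left(-5 \right)}} = \frac{-12983 - 4770}{-26465} - \frac{16154}{-174 + 2 \left(-5\right)^{2}} = \left(-12983 - 4770\right) \left(- \frac{1}{26465}\right) - \frac{16154}{-174 + 2 \cdot 25} = \left(-17753\right) \left(- \frac{1}{26465}\right) - \frac{16154}{-174 + 50} = \frac{17753}{26465} - \frac{16154}{-124} = \frac{17753}{26465} - - \frac{8077}{62} = \frac{17753}{26465} + \frac{8077}{62} = \frac{214858491}{1640830}$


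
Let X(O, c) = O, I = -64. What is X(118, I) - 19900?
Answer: -19782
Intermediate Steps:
X(118, I) - 19900 = 118 - 19900 = -19782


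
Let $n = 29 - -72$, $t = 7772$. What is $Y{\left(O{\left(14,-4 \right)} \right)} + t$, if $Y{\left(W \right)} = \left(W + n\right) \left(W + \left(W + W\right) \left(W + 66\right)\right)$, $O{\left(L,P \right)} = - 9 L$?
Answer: $-367078$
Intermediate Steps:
$n = 101$ ($n = 29 + 72 = 101$)
$Y{\left(W \right)} = \left(101 + W\right) \left(W + 2 W \left(66 + W\right)\right)$ ($Y{\left(W \right)} = \left(W + 101\right) \left(W + \left(W + W\right) \left(W + 66\right)\right) = \left(101 + W\right) \left(W + 2 W \left(66 + W\right)\right)$)
$Y{\left(O{\left(14,-4 \right)} \right)} + t = \left(-9\right) 14 \left(13433 + 2 \left(\left(-9\right) 14\right)^{2} + 335 \left(\left(-9\right) 14\right)\right) + 7772 = - 126 \left(13433 + 2 \left(-126\right)^{2} + 335 \left(-126\right)\right) + 7772 = - 126 \left(13433 + 2 \cdot 15876 - 42210\right) + 7772 = - 126 \left(13433 + 31752 - 42210\right) + 7772 = \left(-126\right) 2975 + 7772 = -374850 + 7772 = -367078$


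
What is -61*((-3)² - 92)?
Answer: 5063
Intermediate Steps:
-61*((-3)² - 92) = -61*(9 - 92) = -61*(-83) = 5063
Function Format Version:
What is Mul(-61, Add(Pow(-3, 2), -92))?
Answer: 5063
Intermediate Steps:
Mul(-61, Add(Pow(-3, 2), -92)) = Mul(-61, Add(9, -92)) = Mul(-61, -83) = 5063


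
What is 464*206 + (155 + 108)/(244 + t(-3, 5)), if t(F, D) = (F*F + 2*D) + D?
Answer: 25616775/268 ≈ 95585.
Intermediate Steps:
t(F, D) = F² + 3*D (t(F, D) = (F² + 2*D) + D = F² + 3*D)
464*206 + (155 + 108)/(244 + t(-3, 5)) = 464*206 + (155 + 108)/(244 + ((-3)² + 3*5)) = 95584 + 263/(244 + (9 + 15)) = 95584 + 263/(244 + 24) = 95584 + 263/268 = 25616775/268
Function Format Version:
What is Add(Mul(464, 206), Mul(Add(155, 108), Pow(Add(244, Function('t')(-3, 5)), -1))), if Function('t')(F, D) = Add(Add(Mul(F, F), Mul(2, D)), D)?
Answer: Rational(25616775, 268) ≈ 95585.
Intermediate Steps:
Function('t')(F, D) = Add(Pow(F, 2), Mul(3, D)) (Function('t')(F, D) = Add(Add(Pow(F, 2), Mul(2, D)), D) = Add(Pow(F, 2), Mul(3, D)))
Add(Mul(464, 206), Mul(Add(155, 108), Pow(Add(244, Function('t')(-3, 5)), -1))) = Add(Mul(464, 206), Mul(Add(155, 108), Pow(Add(244, Add(Pow(-3, 2), Mul(3, 5))), -1))) = Add(95584, Mul(263, Pow(Add(244, Add(9, 15)), -1))) = Add(95584, Mul(263, Pow(Add(244, 24), -1))) = Add(95584, Mul(263, Pow(268, -1))) = Add(95584, Mul(263, Rational(1, 268))) = Add(95584, Rational(263, 268)) = Rational(25616775, 268)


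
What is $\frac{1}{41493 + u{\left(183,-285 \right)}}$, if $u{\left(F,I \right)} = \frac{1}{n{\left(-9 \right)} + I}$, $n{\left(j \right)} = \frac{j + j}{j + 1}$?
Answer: $\frac{1131}{46928579} \approx 2.41 \cdot 10^{-5}$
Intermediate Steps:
$n{\left(j \right)} = \frac{2 j}{1 + j}$
$u{\left(F,I \right)} = \frac{1}{\frac{9}{4} + I}$ ($u{\left(F,I \right)} = \frac{1}{2 \left(-9\right) \frac{1}{1 - 9} + I} = \frac{1}{2 \left(-9\right) \frac{1}{-8} + I} = \frac{1}{2 \left(-9\right) \left(- \frac{1}{8}\right) + I} = \frac{1}{\frac{9}{4} + I}$)
$\frac{1}{41493 + u{\left(183,-285 \right)}} = \frac{1}{41493 + \frac{4}{9 + 4 \left(-285\right)}} = \frac{1}{41493 + \frac{4}{9 - 1140}} = \frac{1}{41493 + \frac{4}{-1131}} = \frac{1}{41493 + 4 \left(- \frac{1}{1131}\right)} = \frac{1}{41493 - \frac{4}{1131}} = \frac{1}{\frac{46928579}{1131}} = \frac{1131}{46928579}$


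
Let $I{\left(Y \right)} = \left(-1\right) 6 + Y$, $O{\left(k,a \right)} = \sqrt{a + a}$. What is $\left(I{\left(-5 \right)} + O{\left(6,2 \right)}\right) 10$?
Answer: $-90$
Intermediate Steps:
$O{\left(k,a \right)} = \sqrt{2} \sqrt{a}$ ($O{\left(k,a \right)} = \sqrt{2 a} = \sqrt{2} \sqrt{a}$)
$I{\left(Y \right)} = -6 + Y$
$\left(I{\left(-5 \right)} + O{\left(6,2 \right)}\right) 10 = \left(\left(-6 - 5\right) + \sqrt{2} \sqrt{2}\right) 10 = \left(-11 + 2\right) 10 = \left(-9\right) 10 = -90$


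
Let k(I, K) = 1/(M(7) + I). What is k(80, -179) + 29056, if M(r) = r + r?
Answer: 2731265/94 ≈ 29056.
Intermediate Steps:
M(r) = 2*r
k(I, K) = 1/(14 + I) (k(I, K) = 1/(2*7 + I) = 1/(14 + I))
k(80, -179) + 29056 = 1/(14 + 80) + 29056 = 1/94 + 29056 = 2731265/94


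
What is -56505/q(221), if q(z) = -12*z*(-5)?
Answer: -3767/884 ≈ -4.2613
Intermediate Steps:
q(z) = 60*z (q(z) = -(-60)*z = 60*z)
-56505/q(221) = -56505/(60*221) = -56505/13260 = -56505*1/13260 = -3767/884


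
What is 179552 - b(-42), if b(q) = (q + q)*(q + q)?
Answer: 172496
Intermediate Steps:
b(q) = 4*q² (b(q) = (2*q)*(2*q) = 4*q²)
179552 - b(-42) = 179552 - 4*(-42)² = 179552 - 4*1764 = 179552 - 1*7056 = 179552 - 7056 = 172496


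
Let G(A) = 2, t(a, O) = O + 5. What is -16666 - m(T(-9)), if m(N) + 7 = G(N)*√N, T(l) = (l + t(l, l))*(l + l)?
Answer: -16659 - 6*√26 ≈ -16690.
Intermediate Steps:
t(a, O) = 5 + O
T(l) = 2*l*(5 + 2*l) (T(l) = (l + (5 + l))*(l + l) = (5 + 2*l)*(2*l) = 2*l*(5 + 2*l))
m(N) = -7 + 2*√N
-16666 - m(T(-9)) = -16666 - (-7 + 2*√(2*(-9)*(5 + 2*(-9)))) = -16666 - (-7 + 2*√(2*(-9)*(5 - 18))) = -16666 - (-7 + 2*√(2*(-9)*(-13))) = -16666 - (-7 + 2*√234) = -16666 - (-7 + 2*(3*√26)) = -16666 - (-7 + 6*√26) = -16666 + (7 - 6*√26) = -16659 - 6*√26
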